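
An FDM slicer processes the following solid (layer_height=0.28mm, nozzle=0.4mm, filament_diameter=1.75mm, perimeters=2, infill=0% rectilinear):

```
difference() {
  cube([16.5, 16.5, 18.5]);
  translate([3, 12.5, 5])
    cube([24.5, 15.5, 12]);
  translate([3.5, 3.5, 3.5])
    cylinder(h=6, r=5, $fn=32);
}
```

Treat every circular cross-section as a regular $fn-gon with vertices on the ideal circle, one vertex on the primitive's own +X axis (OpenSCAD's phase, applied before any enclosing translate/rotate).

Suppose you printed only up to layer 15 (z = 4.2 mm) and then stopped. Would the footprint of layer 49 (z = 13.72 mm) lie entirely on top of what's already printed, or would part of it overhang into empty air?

Compare the two slices. At z = 4.2: the cube (footprint 16.5×16.5) is included at this height (area 272.25 mm²); the cube at (3, 12.5) is not intersected at this z (z outside [5, 17]); the cylinder at (3.5, 3.5): section is a regular 32-gon, circumradius r=5 (area = (32/2)·5.000²·sin(360°/32) = 78.04 mm²); After the difference (first − rest): starting from the 16.5×16.5 cube (272.25 mm²), the r=5 cylinder at (3.5, 3.5) partially overlaps it — only the 63.52 mm² overlap (of its 78.04 mm²) is removed, clipping the outline — area = 208.73 mm². At z = 13.72: the 16.5×16.5 cube contributes its full rectangle (area 272.25 mm²); the cube at (3, 12.5) is present — its section is the full 24.5×15.5 rectangle (area 379.75 mm²); the cylinder at (3.5, 3.5) is absent (z outside [3.5, 9.5]); Subtracting the remaining from the first: starting from the 16.5×16.5 cube (272.25 mm²), the 24.5×15.5 cube at (3, 12.5) partially overlaps it — only the 54.00 mm² overlap (of its 379.75 mm²) is removed, clipping the outline — area = 218.25 mm². Checking containment: at z = 13.72 the cross-section extends beyond the z = 4.2 cross-section by about 63.52 mm².

part overhangs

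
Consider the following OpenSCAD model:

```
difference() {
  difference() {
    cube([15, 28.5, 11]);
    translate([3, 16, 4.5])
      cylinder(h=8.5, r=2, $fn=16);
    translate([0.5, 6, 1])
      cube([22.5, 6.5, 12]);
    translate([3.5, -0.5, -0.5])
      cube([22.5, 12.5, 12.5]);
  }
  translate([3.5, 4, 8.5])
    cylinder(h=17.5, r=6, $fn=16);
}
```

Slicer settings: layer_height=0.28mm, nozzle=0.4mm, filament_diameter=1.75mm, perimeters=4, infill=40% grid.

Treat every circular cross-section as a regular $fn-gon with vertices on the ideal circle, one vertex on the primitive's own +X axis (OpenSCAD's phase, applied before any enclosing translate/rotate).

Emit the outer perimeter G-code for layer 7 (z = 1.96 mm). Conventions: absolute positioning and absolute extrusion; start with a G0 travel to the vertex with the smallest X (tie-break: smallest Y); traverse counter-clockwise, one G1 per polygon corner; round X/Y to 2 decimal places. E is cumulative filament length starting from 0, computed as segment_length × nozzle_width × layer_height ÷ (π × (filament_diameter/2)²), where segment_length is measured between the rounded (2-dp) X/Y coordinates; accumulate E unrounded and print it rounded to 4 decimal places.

At z = 1.96 mm: the cube (footprint 15×28.5) is included at this height; the cylinder at (3, 16) is absent (z outside [4.5, 13]); the 22.5×6.5 cube at (0.5, 6) contributes its full rectangle; the cube at (3.5, -0.5) (footprint 22.5×12.5) is included at this height; After the difference (first − rest): starting from the 15×28.5 cube, the 22.5×6.5 cube at (0.5, 6) partially overlaps it — only the 94.25 mm² overlap (of its 146.25 mm²) is removed, clipping the outline; the 22.5×12.5 cube at (3.5, -0.5) partially overlaps it — only the 69.00 mm² overlap (of its 281.25 mm²) is removed, clipping the outline — 1 connected region; the cylinder at (3.5, 4) does not reach this height (z outside [8.5, 26]); After the difference (first − rest): none of the subtracted shapes is present at this height, so the result so far is unchanged — 1 connected region. The outline is a single polygon with 8 vertices. Extrusion per mm of travel: 0.4 × 0.28 / (π × 0.875²) = 0.046564. Accumulating E over each segment gives final E = 4.3305.

G0 X0.00 Y0.00 Z1.96
G1 X3.50 Y0.00 E0.1630
G1 X3.50 Y6.00 E0.4424
G1 X0.50 Y6.00 E0.5821
G1 X0.50 Y12.50 E0.8847
G1 X15.00 Y12.50 E1.5599
G1 X15.00 Y28.50 E2.3049
G1 X0.00 Y28.50 E3.0034
G1 X0.00 Y0.00 E4.3305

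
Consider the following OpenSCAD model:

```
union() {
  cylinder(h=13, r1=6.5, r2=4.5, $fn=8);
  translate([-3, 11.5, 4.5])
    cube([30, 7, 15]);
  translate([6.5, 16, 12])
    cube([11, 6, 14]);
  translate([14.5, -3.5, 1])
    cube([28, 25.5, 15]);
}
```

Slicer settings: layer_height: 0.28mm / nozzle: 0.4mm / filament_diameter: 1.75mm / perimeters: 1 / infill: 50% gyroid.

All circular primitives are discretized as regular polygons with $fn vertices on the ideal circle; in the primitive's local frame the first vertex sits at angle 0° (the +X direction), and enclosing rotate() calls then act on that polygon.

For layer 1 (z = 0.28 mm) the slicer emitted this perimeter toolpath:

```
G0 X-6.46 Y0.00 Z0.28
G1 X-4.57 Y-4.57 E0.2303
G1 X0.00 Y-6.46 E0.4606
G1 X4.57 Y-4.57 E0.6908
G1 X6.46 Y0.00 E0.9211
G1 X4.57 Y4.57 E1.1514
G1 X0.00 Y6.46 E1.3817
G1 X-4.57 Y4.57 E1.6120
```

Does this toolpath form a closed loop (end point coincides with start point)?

no

Start point (G0): (-6.46, 0.00). End point (last G1): the path does not return to the start — open.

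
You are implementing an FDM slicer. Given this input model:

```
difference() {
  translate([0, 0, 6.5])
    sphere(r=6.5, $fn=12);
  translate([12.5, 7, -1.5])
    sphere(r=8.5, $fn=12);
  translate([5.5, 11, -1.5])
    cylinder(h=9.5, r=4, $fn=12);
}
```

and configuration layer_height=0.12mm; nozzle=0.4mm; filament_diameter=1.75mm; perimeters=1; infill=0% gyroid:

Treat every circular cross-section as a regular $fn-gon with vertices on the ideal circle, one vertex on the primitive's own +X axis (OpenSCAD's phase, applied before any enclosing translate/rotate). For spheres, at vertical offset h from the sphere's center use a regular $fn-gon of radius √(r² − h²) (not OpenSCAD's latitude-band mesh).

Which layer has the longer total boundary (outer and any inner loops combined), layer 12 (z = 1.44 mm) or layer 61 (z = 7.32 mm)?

layer 61 (z = 7.32 mm)

Layer 12 (z = 1.44): the r=6.5 sphere slices to a regular 12-gon of circumradius 4.080 (√(r²−h²) with h=5.06 from center) (perimeter = 2·12·4.080·sin(180°/12) = 25.34 mm); the r=8.5 sphere at (12.5, 7) slices to a regular 12-gon of circumradius 7.975 (√(r²−h²) with h=2.94 from center) (perimeter = 2·12·7.975·sin(180°/12) = 49.54 mm); the r=4 cylinder at (5.5, 11) contributes a regular 12-gon of circumradius 4 (perimeter = 2·12·4.000·sin(180°/12) = 24.85 mm); After the difference (first − rest): starting from the r=6.5 sphere, the r=8.5 sphere at (12.5, 7) misses the remaining region (no effect); the r=4 cylinder at (5.5, 11) misses the remaining region (no effect) — boundary = 25.34 mm. So its perimeter = 25.34 mm. Layer 61 (z = 7.32): the r=6.5 sphere slices to a regular 12-gon of circumradius 6.448 (√(r²−h²) with h=0.82 from center) (perimeter = 2·12·6.448·sin(180°/12) = 40.05 mm); the sphere at (12.5, 7) is absent (|z−center|=8.820 > r=8.5); the r=4 cylinder at (5.5, 11) gives a regular 12-gon of circumradius 4 (constant along its height) (perimeter = 2·12·4.000·sin(180°/12) = 24.85 mm); After the difference (first − rest): starting from the r=6.5 sphere, the r=4 cylinder at (5.5, 11) misses the remaining region (no effect) — boundary = 40.05 mm. So its perimeter = 40.05 mm. Layer 61 is larger (40.05 vs 25.34 mm).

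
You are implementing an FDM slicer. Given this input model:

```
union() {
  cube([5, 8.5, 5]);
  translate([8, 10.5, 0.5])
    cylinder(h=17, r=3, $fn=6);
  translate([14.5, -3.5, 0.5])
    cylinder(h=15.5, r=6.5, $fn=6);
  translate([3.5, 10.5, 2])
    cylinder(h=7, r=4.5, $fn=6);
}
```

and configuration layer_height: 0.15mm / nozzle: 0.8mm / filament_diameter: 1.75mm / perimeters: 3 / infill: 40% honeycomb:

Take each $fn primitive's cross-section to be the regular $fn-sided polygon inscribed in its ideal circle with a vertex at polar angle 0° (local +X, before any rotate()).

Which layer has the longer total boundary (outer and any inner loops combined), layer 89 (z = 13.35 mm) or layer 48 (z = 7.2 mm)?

Layer 89 (z = 13.35): the cube is not intersected at this z (z outside [0, 5]); the r=3 cylinder at (8, 10.5) gives a regular 6-gon of circumradius 3 (constant along its height) (perimeter = 2·6·3.000·sin(180°/6) = 18.00 mm); the cylinder at (14.5, -3.5): section is a regular 6-gon, circumradius r=6.5 (perimeter = 2·6·6.500·sin(180°/6) = 39.00 mm); the cylinder at (3.5, 10.5) is absent (z outside [2, 9]); Merging all regions: the 2 present regions are separate (no shared area or edge), so areas and boundary lengths simply add and each stays a separate island — boundary = 57.00 mm. So its perimeter = 57.00 mm. Layer 48 (z = 7.2): the cube does not reach this height (z outside [0, 5]); the r=3 cylinder at (8, 10.5) gives a regular 6-gon of circumradius 3 (constant along its height) (perimeter = 2·6·3.000·sin(180°/6) = 18.00 mm); the r=6.5 cylinder at (14.5, -3.5) gives a regular 6-gon of circumradius 6.5 (constant along its height) (perimeter = 2·6·6.500·sin(180°/6) = 39.00 mm); the r=4.5 cylinder at (3.5, 10.5) contributes a regular 6-gon of circumradius 4.5 (perimeter = 2·6·4.500·sin(180°/6) = 27.00 mm); Merging all regions: the regions partially overlap (shared area 7.79 mm²), so the edge portions inside another operand are dropped and the merged outline is re-measured after clipping — boundary = 72.00 mm. So its perimeter = 72.00 mm. Layer 48 is larger (72.00 vs 57.00 mm).

layer 48 (z = 7.2 mm)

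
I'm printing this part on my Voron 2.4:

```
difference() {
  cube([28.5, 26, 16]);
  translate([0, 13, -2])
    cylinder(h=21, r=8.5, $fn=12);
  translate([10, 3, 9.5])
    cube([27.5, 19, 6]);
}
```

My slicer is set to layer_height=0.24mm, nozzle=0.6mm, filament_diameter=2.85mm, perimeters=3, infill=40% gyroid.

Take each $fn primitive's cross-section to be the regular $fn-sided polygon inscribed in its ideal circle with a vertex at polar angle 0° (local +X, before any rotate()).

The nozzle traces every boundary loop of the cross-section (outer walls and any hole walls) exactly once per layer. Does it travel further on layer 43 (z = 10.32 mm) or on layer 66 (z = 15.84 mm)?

layer 43 (z = 10.32 mm)

Layer 43 (z = 10.32): the cube is present — its section is the full 28.5×26 rectangle (perimeter 109.00 mm); the cylinder at (0, 13): section is a regular 12-gon, circumradius r=8.5 (perimeter = 2·12·8.500·sin(180°/12) = 52.80 mm); the cube at (10, 3) is present — its section is the full 27.5×19 rectangle (perimeter 93.00 mm); Subtracting the remaining from the first: starting from the 28.5×26 cube, the r=8.5 cylinder at (0, 13) partially overlaps it — only the 108.38 mm² overlap (of its 216.75 mm²) is removed, clipping the outline; the 27.5×19 cube at (10, 3) partially overlaps it — only the 351.50 mm² overlap (of its 522.50 mm²) is removed, clipping the outline — boundary = 155.40 mm. So its perimeter = 155.40 mm. Layer 66 (z = 15.84): the cube is present — its section is the full 28.5×26 rectangle (perimeter 109.00 mm); the r=8.5 cylinder at (0, 13) contributes a regular 12-gon of circumradius 8.5 (perimeter = 2·12·8.500·sin(180°/12) = 52.80 mm); the cube at (10, 3) is absent (z outside [9.5, 15.5]); After the difference (first − rest): starting from the 28.5×26 cube, the r=8.5 cylinder at (0, 13) partially overlaps it — only the 108.38 mm² overlap (of its 216.75 mm²) is removed, clipping the outline — boundary = 118.40 mm. So its perimeter = 118.40 mm. Layer 43 is larger (155.40 vs 118.40 mm).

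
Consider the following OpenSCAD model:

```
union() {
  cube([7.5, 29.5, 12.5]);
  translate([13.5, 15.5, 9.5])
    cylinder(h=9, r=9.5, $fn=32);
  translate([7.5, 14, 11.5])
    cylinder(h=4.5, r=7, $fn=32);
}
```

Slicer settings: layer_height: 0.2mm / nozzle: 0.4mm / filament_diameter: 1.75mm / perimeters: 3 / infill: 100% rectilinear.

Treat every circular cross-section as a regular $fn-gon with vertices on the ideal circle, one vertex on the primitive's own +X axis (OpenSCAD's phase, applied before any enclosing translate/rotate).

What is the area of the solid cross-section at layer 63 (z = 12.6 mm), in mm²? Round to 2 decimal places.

325.54 mm²

At z = 12.6 mm: the cube does not reach this height (z outside [0, 12.5]); the r=9.5 cylinder at (13.5, 15.5) gives a regular 32-gon of circumradius 9.5 (constant along its height) (area = (32/2)·9.500²·sin(360°/32) = 281.71 mm²); the r=7 cylinder at (7.5, 14) contributes a regular 32-gon of circumradius 7 (area = (32/2)·7.000²·sin(360°/32) = 152.95 mm²); Merging all regions: the regions partially overlap — summed areas 434.66 mm² minus the doubly-counted overlap 109.12 mm² gives 325.54 mm² — area = 325.54 mm². Overall, the cross-section is a single solid region. Net area = 325.54 mm².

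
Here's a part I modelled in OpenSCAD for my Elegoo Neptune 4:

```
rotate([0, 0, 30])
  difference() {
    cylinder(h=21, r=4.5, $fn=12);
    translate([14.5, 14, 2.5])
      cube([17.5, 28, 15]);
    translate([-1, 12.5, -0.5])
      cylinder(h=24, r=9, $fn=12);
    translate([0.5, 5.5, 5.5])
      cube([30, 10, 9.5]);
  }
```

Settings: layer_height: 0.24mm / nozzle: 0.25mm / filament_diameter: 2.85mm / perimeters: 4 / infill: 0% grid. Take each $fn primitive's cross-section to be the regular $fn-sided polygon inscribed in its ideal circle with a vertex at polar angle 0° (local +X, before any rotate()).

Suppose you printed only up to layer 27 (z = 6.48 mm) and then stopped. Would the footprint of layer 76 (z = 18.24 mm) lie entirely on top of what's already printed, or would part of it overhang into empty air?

entirely on top

Compare the two slices. At z = 6.48: the r=4.5 cylinder contributes a regular 12-gon of circumradius 4.5 (area = (12/2)·4.500²·sin(360°/12) = 60.75 mm²); the cube at (14.5, 14) is present — its section is the full 17.5×28 rectangle (area 490.00 mm²); the r=9 cylinder at (-1, 12.5) contributes a regular 12-gon of circumradius 9 (area = (12/2)·9.000²·sin(360°/12) = 243.00 mm²); the cube at (0.5, 5.5) is present — its section is the full 30×10 rectangle (area 300.00 mm²); Taking the first minus the rest: starting from the r=4.5 cylinder (60.75 mm²), the 17.5×28 cube at (14.5, 14) misses the remaining region (no effect); the r=9 cylinder at (-1, 12.5) partially overlaps it — only the 1.73 mm² overlap (of its 243.00 mm²) is removed, clipping the outline; the 30×10 cube at (0.5, 5.5) misses the remaining region (no effect) — area = 59.02 mm²; (rotated 30° about Z; rotation is an isometry so areas/perimeters/island counts are preserved). At z = 18.24: the cylinder: section is a regular 12-gon, circumradius r=4.5 (area = (12/2)·4.500²·sin(360°/12) = 60.75 mm²); the cube at (14.5, 14) is absent (z outside [2.5, 17.5]); the r=9 cylinder at (-1, 12.5) gives a regular 12-gon of circumradius 9 (constant along its height) (area = (12/2)·9.000²·sin(360°/12) = 243.00 mm²); the cube at (0.5, 5.5) is absent (z outside [5.5, 15]); Taking the first minus the rest: starting from the r=4.5 cylinder (60.75 mm²), the r=9 cylinder at (-1, 12.5) partially overlaps it — only the 1.73 mm² overlap (of its 243.00 mm²) is removed, clipping the outline — area = 59.02 mm²; (whole slice rotated 30° about Z — lengths, areas and connectivity unchanged). Checking containment: the cross-section at z = 18.24 is a subset of the cross-section at z = 6.48.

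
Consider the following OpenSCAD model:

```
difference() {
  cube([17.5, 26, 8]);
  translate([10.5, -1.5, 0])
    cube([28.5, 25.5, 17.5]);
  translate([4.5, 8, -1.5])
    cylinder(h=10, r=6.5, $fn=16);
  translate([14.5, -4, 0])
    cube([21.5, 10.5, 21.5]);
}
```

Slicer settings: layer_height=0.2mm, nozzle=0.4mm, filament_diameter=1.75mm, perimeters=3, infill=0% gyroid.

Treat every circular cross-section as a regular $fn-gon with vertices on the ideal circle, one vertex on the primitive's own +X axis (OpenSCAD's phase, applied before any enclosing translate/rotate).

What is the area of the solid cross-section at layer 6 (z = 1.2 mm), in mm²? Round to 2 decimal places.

171.01 mm²

At z = 1.2 mm: the cube is present — its section is the full 17.5×26 rectangle (area 455.00 mm²); the 28.5×25.5 cube at (10.5, -1.5) contributes its full rectangle (area 726.75 mm²); the r=6.5 cylinder at (4.5, 8) contributes a regular 16-gon of circumradius 6.5 (area = (16/2)·6.500²·sin(360°/16) = 129.35 mm²); the cube at (14.5, -4) (footprint 21.5×10.5) is included at this height (area 225.75 mm²); After the difference (first − rest): starting from the 17.5×26 cube (455.00 mm²), the 28.5×25.5 cube at (10.5, -1.5) partially overlaps it — only the 168.00 mm² overlap (of its 726.75 mm²) is removed, clipping the outline; the r=6.5 cylinder at (4.5, 8) partially overlaps it — only the 115.99 mm² overlap (of its 129.35 mm²) is removed, clipping the outline; the 21.5×10.5 cube at (14.5, -4) misses the remaining region (no effect) — area = 171.01 mm². Overall, the cross-section has 2 separate islands. Net area = 171.01 mm².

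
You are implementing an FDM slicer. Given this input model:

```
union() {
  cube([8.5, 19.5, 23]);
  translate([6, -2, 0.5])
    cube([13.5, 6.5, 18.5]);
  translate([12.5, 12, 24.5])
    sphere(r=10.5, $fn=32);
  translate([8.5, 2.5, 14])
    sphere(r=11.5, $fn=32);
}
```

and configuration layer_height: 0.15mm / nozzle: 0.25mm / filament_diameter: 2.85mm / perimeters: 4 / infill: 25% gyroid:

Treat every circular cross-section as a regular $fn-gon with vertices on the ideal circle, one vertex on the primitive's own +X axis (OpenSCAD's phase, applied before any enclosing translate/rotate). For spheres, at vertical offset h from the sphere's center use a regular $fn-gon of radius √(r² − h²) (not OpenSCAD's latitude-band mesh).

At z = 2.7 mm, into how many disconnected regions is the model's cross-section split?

1

At z = 2.7 mm: the cube is present — its section is the full 8.5×19.5 rectangle; the cube at (6, -2) (footprint 13.5×6.5) is included at this height; the sphere at (12.5, 12) is absent (|z−center|=21.800 > r=10.5); the r=11.5 sphere at (8.5, 2.5) slices to a regular 32-gon of circumradius 2.135 (√(r²−h²) with h=11.3 from center); Merging all regions: the regions partially overlap (shared area 25.42 mm²), so overlapping operands fuse into one piece — 1 connected region. The result has 1 disconnected region.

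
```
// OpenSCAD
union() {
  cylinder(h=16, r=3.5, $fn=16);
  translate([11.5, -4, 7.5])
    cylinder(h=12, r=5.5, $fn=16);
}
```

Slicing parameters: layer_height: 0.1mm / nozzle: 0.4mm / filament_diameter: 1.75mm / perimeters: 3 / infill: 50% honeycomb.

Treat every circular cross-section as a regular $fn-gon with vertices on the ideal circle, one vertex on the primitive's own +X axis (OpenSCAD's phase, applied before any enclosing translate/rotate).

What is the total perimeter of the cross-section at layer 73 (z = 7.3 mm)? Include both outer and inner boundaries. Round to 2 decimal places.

21.85 mm

At z = 7.3 mm: the r=3.5 cylinder gives a regular 16-gon of circumradius 3.5 (constant along its height) (perimeter = 2·16·3.500·sin(180°/16) = 21.85 mm); the cylinder at (11.5, -4) does not reach this height (z outside [7.5, 19.5]); Combining (union): only the r=3.5 cylinder is present, so the union is just that shape — boundary = 21.85 mm. Overall, the cross-section is a single solid region. Total boundary length (outer) = 21.85 mm.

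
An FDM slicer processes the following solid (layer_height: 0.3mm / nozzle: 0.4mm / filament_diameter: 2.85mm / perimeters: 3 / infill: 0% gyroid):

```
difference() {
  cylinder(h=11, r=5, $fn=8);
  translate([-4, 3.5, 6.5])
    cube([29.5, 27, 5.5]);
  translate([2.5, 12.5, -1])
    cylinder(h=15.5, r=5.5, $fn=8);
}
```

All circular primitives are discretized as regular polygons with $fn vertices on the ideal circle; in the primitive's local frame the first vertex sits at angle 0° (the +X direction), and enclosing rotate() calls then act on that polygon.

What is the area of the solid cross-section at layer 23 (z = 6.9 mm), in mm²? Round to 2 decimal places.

At z = 6.9 mm: the cylinder: section is a regular 8-gon, circumradius r=5 (area = (8/2)·5.000²·sin(360°/8) = 70.71 mm²); the cube at (-4, 3.5) (footprint 29.5×27) is included at this height (area 796.50 mm²); the r=5.5 cylinder at (2.5, 12.5) contributes a regular 8-gon of circumradius 5.5 (area = (8/2)·5.500²·sin(360°/8) = 85.56 mm²); Taking the first minus the rest: starting from the r=5 cylinder (70.71 mm²), the 29.5×27 cube at (-4, 3.5) partially overlaps it — only the 5.43 mm² overlap (of its 796.50 mm²) is removed, clipping the outline; the r=5.5 cylinder at (2.5, 12.5) misses the remaining region (no effect) — area = 65.28 mm². Overall, the cross-section is a single solid region. Net area = 65.28 mm².

65.28 mm²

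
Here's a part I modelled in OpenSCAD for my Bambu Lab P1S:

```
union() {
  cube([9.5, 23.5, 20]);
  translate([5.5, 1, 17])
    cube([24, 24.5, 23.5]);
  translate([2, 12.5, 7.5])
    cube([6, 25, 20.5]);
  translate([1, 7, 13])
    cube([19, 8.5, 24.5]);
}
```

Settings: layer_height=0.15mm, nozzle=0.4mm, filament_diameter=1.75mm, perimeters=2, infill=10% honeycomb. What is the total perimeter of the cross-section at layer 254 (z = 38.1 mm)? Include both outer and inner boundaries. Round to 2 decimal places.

97.00 mm

At z = 38.1 mm: the cube does not reach this height (z outside [0, 20]); the 24×24.5 cube at (5.5, 1) contributes its full rectangle (perimeter 97.00 mm); the cube at (2, 12.5) is not intersected at this z (z outside [7.5, 28]); the cube at (1, 7) is not intersected at this z (z outside [13, 37.5]); Combining (union): only the 24×24.5 cube at (5.5, 1) is present, so the union is just that shape — boundary = 97.00 mm. Overall, the cross-section is a single solid region. Total boundary length (outer) = 97.00 mm.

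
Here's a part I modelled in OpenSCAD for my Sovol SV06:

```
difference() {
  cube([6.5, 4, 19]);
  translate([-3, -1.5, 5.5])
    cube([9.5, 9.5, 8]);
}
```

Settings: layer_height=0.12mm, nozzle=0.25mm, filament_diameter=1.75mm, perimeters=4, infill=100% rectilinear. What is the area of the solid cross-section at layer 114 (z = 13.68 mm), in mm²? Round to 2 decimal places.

26.00 mm²

At z = 13.68 mm: the cube (footprint 6.5×4) is included at this height (area 26.00 mm²); the cube at (-3, -1.5) is absent (z outside [5.5, 13.5]); Subtracting the remaining from the first: none of the subtracted shapes is present at this height, so the 6.5×4 cube is unchanged — area = 26.00 mm². Overall, the cross-section is a single solid region. Net area = 26.00 mm².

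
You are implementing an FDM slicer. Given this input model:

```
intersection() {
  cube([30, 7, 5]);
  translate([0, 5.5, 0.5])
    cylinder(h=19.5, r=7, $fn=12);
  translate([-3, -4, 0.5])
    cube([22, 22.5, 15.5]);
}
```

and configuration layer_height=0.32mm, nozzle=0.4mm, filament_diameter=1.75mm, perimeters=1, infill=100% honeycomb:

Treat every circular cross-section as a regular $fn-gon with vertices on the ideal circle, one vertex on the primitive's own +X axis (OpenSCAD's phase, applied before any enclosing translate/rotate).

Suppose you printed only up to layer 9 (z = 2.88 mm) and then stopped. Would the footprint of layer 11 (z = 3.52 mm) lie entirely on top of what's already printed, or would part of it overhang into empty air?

Compare the two slices. At z = 2.88: the cube (footprint 30×7) is included at this height (area 210.00 mm²); the r=7 cylinder at (0, 5.5) contributes a regular 12-gon of circumradius 7 (area = (12/2)·7.000²·sin(360°/12) = 147.00 mm²); the 22×22.5 cube at (-3, -4) contributes its full rectangle (area 495.00 mm²); Taking the intersection: the r=7 cylinder at (0, 5.5) partially overlaps the 30×7 cube; clipping to the common part keeps 43.18 mm²; the running intersection lies inside the 22×22.5 cube at (-3, -4), so it is kept whole — area = 43.18 mm². At z = 3.52: the cube is present — its section is the full 30×7 rectangle (area 210.00 mm²); the cylinder at (0, 5.5): section is a regular 12-gon, circumradius r=7 (area = (12/2)·7.000²·sin(360°/12) = 147.00 mm²); the cube at (-3, -4) is present — its section is the full 22×22.5 rectangle (area 495.00 mm²); Taking the intersection: the r=7 cylinder at (0, 5.5) partially overlaps the 30×7 cube; clipping to the common part keeps 43.18 mm²; the running intersection lies inside the 22×22.5 cube at (-3, -4), so it is kept whole — area = 43.18 mm². Checking containment: the cross-section at z = 3.52 is a subset of the cross-section at z = 2.88.

entirely on top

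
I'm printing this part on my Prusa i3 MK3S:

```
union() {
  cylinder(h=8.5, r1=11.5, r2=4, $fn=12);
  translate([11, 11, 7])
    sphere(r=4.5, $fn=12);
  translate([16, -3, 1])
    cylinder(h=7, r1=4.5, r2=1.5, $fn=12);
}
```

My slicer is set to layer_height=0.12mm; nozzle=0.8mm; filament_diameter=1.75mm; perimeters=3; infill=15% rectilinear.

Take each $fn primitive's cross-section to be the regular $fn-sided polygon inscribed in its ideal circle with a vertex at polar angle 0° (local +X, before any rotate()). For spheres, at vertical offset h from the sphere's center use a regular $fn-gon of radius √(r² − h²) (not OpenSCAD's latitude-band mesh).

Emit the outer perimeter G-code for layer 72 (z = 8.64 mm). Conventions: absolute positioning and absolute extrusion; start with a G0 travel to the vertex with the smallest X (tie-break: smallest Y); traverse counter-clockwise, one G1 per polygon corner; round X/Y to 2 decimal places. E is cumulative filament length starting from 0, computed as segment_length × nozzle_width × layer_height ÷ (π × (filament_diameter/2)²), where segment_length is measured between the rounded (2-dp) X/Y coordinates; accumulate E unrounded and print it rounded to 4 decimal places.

At z = 8.64 mm: the cone is not intersected at this z (z outside [0, 8.5]); the r=4.5 sphere at (11, 11) contributes a regular 12-gon of circumradius √(4.5²−1.64²) = 4.191; the cone at (16, -3) is not intersected at this z (z outside [1, 8]); Taking the union: only the r=4.5 sphere at (11, 11) is present, so the union is just that shape — 1 connected region. The outline is a single polygon with 12 vertices. Extrusion per mm of travel: 0.8 × 0.12 / (π × 0.875²) = 0.039912. Accumulating E over each segment gives final E = 1.0394.

G0 X6.81 Y11.00 Z8.64
G1 X7.37 Y8.90 E0.0867
G1 X8.90 Y7.37 E0.1731
G1 X11.00 Y6.81 E0.2598
G1 X13.10 Y7.37 E0.3466
G1 X14.63 Y8.90 E0.4330
G1 X15.19 Y11.00 E0.5197
G1 X14.63 Y13.10 E0.6064
G1 X13.10 Y14.63 E0.6928
G1 X11.00 Y15.19 E0.7795
G1 X8.90 Y14.63 E0.8663
G1 X7.37 Y13.10 E0.9527
G1 X6.81 Y11.00 E1.0394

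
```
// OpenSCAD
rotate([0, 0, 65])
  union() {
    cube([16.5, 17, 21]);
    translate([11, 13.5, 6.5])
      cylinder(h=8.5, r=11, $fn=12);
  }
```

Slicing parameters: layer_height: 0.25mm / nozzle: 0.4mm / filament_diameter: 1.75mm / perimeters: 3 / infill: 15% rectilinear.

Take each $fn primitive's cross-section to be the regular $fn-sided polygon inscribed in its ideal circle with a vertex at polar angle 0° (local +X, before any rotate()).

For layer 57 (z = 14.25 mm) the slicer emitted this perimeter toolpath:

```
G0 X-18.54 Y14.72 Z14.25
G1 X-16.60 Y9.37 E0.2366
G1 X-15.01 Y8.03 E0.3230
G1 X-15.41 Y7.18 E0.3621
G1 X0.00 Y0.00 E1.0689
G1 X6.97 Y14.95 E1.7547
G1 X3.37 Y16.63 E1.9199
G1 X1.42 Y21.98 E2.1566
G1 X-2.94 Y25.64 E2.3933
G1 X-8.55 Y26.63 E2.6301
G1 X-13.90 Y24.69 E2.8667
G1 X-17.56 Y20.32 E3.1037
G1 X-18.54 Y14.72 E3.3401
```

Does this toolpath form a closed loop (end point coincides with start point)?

Start point (G0): (-18.54, 14.72). End point (last G1): the path returns to the start — closed.

yes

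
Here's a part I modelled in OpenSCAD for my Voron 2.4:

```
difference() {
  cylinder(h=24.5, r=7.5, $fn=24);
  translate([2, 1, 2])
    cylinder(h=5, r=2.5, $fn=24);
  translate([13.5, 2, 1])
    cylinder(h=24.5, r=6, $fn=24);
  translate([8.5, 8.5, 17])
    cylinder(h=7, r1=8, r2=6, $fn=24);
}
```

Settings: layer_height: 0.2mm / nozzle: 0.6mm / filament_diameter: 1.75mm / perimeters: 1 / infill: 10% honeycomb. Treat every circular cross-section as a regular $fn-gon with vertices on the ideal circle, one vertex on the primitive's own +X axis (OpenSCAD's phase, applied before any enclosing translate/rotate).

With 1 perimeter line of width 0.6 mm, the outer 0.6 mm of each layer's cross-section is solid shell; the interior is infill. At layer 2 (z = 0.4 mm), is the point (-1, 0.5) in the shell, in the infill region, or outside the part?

At z = 0.4 mm: the r=7.5 cylinder gives a regular 24-gon of circumradius 7.5 (constant along its height); the cylinder at (2, 1) is not intersected at this z (z outside [2, 7]); the cylinder at (13.5, 2) does not reach this height (z outside [1, 25.5]); the cone at (8.5, 8.5) is not intersected at this z (z outside [17, 24]); Taking the first minus the rest: none of the subtracted shapes is present at this height, so the r=7.5 cylinder is unchanged — 1 connected region. Overall, the cross-section is a single solid region. The nearest boundary edge runs (-6.50, 3.75)→(-7.24, 1.94); distance from the point to it = 6.32 mm. The point is inside the cross-section and 6.32 mm from the nearest boundary — more than the 0.6 mm shell width (1 × 0.6), so it's in the infill interior.

infill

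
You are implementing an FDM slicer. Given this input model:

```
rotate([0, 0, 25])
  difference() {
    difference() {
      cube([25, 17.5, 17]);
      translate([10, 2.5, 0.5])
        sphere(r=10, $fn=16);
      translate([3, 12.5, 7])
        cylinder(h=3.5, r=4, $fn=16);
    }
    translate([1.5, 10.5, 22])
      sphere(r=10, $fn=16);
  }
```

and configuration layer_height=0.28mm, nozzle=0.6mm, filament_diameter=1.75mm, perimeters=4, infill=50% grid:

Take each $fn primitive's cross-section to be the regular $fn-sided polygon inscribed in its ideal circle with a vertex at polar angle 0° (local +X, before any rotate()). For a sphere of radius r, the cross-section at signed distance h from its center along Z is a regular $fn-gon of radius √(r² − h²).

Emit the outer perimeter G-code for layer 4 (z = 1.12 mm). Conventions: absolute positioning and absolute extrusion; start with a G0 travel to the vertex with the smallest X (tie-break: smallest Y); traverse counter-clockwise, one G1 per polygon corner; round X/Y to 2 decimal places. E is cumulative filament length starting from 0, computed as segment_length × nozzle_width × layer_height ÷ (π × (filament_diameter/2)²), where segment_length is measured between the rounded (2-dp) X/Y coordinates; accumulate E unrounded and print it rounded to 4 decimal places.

At z = 1.12 mm: the 25×17.5 cube contributes its full rectangle; the r=10 sphere at (10, 2.5) contributes a regular 16-gon of circumradius √(10²−0.62²) = 9.981; the cylinder at (3, 12.5) does not reach this height (z outside [7, 10.5]); After the difference (first − rest): starting from the 25×17.5 cube, the r=10 sphere at (10, 2.5) partially overlaps it — only the 201.15 mm² overlap (of its 304.97 mm²) is removed, clipping the outline — 1 connected region; the sphere at (1.5, 10.5) does not reach this height (|z−center|=20.880 > r=10); Taking the first minus the rest: none of the subtracted shapes is present at this height, so that combined region is unchanged — 1 connected region; (whole slice rotated 25° about Z — lengths, areas and connectivity unchanged). The outline is a single polygon with 15 vertices. Extrusion per mm of travel: 0.6 × 0.28 / (π × 0.875²) = 0.069846. Accumulating E over each segment gives final E = 7.1451.

G0 X-7.40 Y15.86 Z1.12
G1 X0.00 Y0.00 E1.2224
G1 X0.47 Y0.22 E1.2587
G1 X-1.04 Y2.27 E1.4365
G1 X-1.96 Y6.06 E1.7089
G1 X-1.37 Y9.91 E1.9809
G1 X0.65 Y13.23 E2.2524
G1 X3.79 Y15.54 E2.5247
G1 X7.57 Y16.46 E2.7964
G1 X11.42 Y15.87 E3.0684
G1 X14.75 Y13.85 E3.3405
G1 X17.05 Y10.71 E3.6123
G1 X17.66 Y8.23 E3.7907
G1 X22.66 Y10.57 E4.1763
G1 X15.26 Y26.43 E5.3987
G1 X-7.40 Y15.86 E7.1451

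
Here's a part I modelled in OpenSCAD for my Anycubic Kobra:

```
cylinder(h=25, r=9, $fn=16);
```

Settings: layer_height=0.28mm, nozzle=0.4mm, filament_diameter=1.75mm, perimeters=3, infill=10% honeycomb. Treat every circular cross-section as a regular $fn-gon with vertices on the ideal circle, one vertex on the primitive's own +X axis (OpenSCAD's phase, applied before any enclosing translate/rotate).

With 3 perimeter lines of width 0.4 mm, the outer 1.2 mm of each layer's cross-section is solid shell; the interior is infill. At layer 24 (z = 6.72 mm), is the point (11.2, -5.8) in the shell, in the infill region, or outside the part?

outside

At z = 6.72 mm: the r=9 cylinder contributes a regular 16-gon of circumradius 9. Overall, the cross-section is a single solid region. The nearest boundary edge runs (6.36, -6.36)→(8.31, -3.44); distance from the point to it = 3.71 mm. The point is not inside any of the regions above, so it lies outside the cross-section (3.71 mm from the nearest boundary).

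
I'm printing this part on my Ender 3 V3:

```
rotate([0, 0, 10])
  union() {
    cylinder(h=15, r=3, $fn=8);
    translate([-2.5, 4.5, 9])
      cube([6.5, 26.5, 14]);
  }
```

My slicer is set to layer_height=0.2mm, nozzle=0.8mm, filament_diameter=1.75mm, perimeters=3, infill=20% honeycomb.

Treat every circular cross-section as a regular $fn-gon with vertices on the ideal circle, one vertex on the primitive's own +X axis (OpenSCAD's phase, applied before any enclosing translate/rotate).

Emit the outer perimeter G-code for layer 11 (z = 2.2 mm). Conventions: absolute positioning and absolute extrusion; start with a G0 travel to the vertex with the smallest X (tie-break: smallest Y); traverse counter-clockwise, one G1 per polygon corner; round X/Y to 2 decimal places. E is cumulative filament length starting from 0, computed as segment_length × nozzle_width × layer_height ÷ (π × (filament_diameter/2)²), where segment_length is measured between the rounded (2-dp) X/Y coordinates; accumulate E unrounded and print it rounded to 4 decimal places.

At z = 2.2 mm: the r=3 cylinder contributes a regular 8-gon of circumradius 3; the cube at (-2.5, 4.5) does not reach this height (z outside [9, 23]); Combining (union): only the r=3 cylinder is present, so the union is just that shape — 1 connected region; (whole slice rotated 10° about Z — lengths, areas and connectivity unchanged). The outline is a single polygon with 8 vertices. Extrusion per mm of travel: 0.8 × 0.2 / (π × 0.875²) = 0.066520. Accumulating E over each segment gives final E = 1.2213.

G0 X-2.95 Y-0.52 Z2.20
G1 X-1.72 Y-2.46 E0.1528
G1 X0.52 Y-2.95 E0.3053
G1 X2.46 Y-1.72 E0.4581
G1 X2.95 Y0.52 E0.6107
G1 X1.72 Y2.46 E0.7635
G1 X-0.52 Y2.95 E0.9160
G1 X-2.46 Y1.72 E1.0688
G1 X-2.95 Y-0.52 E1.2213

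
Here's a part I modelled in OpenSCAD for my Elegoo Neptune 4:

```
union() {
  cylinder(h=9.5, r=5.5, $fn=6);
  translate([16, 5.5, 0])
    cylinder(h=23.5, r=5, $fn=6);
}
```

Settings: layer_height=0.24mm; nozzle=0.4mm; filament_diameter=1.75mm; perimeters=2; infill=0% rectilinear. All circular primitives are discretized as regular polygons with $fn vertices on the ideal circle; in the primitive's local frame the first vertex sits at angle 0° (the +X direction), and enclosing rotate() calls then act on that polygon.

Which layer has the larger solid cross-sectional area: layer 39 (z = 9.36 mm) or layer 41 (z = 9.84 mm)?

Layer 39 (z = 9.36): the cylinder: section is a regular 6-gon, circumradius r=5.5 (area = (6/2)·5.500²·sin(360°/6) = 78.59 mm²); the r=5 cylinder at (16, 5.5) contributes a regular 6-gon of circumradius 5 (area = (6/2)·5.000²·sin(360°/6) = 64.95 mm²); Merging all regions: the 2 present regions are separate (no shared area or edge), so areas and boundary lengths simply add and each stays a separate island — area = 143.54 mm². So its area = 143.54 mm². Layer 41 (z = 9.84): the cylinder is absent (z outside [0, 9.5]); the r=5 cylinder at (16, 5.5) gives a regular 6-gon of circumradius 5 (constant along its height) (area = (6/2)·5.000²·sin(360°/6) = 64.95 mm²); Combining (union): only the r=5 cylinder at (16, 5.5) is present, so the union is just that shape — area = 64.95 mm². So its area = 64.95 mm². Layer 39 is larger (143.54 vs 64.95 mm²).

layer 39 (z = 9.36 mm)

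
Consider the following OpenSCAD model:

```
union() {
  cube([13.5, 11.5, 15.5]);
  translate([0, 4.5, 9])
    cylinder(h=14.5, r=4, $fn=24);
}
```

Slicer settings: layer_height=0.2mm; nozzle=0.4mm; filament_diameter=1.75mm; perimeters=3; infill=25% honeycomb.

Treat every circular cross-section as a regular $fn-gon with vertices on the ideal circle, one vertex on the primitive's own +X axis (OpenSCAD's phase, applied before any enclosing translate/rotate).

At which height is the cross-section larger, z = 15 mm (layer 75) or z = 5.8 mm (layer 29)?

Layer 75 (z = 15): the cube is present — its section is the full 13.5×11.5 rectangle (area 155.25 mm²); the r=4 cylinder at (0, 4.5) contributes a regular 24-gon of circumradius 4 (area = (24/2)·4.000²·sin(360°/24) = 49.69 mm²); Combining (union): the regions partially overlap — summed areas 204.94 mm² minus the doubly-counted overlap 24.85 mm² gives 180.10 mm² — area = 180.10 mm². So its area = 180.10 mm². Layer 29 (z = 5.8): the cube (footprint 13.5×11.5) is included at this height (area 155.25 mm²); the cylinder at (0, 4.5) is absent (z outside [9, 23.5]); Combining (union): only the 13.5×11.5 cube is present, so the union is just that shape — area = 155.25 mm². So its area = 155.25 mm². Layer 75 is larger (180.10 vs 155.25 mm²).

layer 75 (z = 15 mm)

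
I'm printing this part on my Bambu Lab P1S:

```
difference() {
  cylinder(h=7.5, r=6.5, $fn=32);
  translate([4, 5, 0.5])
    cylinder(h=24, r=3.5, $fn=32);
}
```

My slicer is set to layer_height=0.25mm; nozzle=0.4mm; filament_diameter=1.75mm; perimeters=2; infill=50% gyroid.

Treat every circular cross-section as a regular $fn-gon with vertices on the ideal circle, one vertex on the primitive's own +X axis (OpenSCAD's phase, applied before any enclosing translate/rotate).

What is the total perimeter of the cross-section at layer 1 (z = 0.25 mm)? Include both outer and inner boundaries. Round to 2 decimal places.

40.78 mm

At z = 0.25 mm: the cylinder: section is a regular 32-gon, circumradius r=6.5 (perimeter = 2·32·6.500·sin(180°/32) = 40.78 mm); the cylinder at (4, 5) is absent (z outside [0.5, 24.5]); Subtracting the remaining from the first: none of the subtracted shapes is present at this height, so the r=6.5 cylinder is unchanged — boundary = 40.78 mm. Overall, the cross-section is a single solid region. Total boundary length (outer) = 40.78 mm.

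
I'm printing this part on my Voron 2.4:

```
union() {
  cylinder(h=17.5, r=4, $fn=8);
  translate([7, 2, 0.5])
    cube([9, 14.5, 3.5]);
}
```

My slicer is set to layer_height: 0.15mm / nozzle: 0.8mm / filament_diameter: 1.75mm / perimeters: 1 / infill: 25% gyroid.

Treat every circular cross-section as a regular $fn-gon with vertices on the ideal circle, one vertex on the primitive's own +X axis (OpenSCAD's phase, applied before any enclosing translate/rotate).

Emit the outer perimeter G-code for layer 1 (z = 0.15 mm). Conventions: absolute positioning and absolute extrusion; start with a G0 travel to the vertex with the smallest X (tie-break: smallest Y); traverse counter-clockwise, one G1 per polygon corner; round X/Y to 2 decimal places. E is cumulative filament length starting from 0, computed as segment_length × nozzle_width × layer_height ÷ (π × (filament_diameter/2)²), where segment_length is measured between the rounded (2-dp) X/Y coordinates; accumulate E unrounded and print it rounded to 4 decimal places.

G0 X-4.00 Y0.00 Z0.15
G1 X-2.83 Y-2.83 E0.1528
G1 X0.00 Y-4.00 E0.3056
G1 X2.83 Y-2.83 E0.4583
G1 X4.00 Y0.00 E0.6111
G1 X2.83 Y2.83 E0.7639
G1 X0.00 Y4.00 E0.9167
G1 X-2.83 Y2.83 E1.0695
G1 X-4.00 Y0.00 E1.2222

At z = 0.15 mm: the r=4 cylinder gives a regular 8-gon of circumradius 4 (constant along its height); the cube at (7, 2) is absent (z outside [0.5, 4]); Taking the union: only the r=4 cylinder is present, so the union is just that shape — 1 connected region. The outline is a single polygon with 8 vertices. Extrusion per mm of travel: 0.8 × 0.15 / (π × 0.875²) = 0.049890. Accumulating E over each segment gives final E = 1.2222.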